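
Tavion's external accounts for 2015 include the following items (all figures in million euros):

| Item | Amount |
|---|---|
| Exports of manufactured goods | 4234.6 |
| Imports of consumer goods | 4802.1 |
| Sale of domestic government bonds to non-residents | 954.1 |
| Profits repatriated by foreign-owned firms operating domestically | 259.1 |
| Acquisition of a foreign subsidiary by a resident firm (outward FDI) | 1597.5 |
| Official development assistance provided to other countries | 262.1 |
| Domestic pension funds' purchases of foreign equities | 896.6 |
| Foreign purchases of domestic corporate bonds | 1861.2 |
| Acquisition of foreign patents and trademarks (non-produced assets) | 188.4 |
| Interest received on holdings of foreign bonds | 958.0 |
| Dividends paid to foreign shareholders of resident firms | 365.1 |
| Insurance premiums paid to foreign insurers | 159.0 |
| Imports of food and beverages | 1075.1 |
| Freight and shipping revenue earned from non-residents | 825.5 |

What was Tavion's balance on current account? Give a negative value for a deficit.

Goods: 4234.6 - 4802.1 - 1075.1 = -1642.6
Services: 825.5 - 159.0 = 666.5
Primary income: 958.0 - 365.1 - 259.1 = 333.8
Secondary income: -262.1
Current account = (-1642.6) + 666.5 + 333.8 + (-262.1) = -904.4
(Excluded from the current account — financial account: sale of domestic government bonds to non-residents 954.1, acquisition of a foreign subsidiary by a resident firm (outward FDI) 1597.5, domestic pension funds' purchases of foreign equities 896.6, foreign purchases of domestic corporate bonds 1861.2; capital account: acquisition of foreign patents and trademarks (non-produced assets) 188.4.)

-904.4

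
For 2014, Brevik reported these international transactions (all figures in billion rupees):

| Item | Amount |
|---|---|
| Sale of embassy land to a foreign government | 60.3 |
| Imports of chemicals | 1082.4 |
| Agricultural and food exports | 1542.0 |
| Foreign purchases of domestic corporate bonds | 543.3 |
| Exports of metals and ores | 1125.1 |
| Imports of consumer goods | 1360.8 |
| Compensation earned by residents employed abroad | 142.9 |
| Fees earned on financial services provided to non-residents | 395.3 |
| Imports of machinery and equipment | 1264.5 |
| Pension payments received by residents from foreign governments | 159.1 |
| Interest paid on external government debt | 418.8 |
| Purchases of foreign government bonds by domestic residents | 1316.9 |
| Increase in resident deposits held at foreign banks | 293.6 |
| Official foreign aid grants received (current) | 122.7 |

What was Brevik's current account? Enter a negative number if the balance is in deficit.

Goods: -1360.8 - 1082.4 - 1264.5 + 1125.1 + 1542.0 = -1040.6
Services: 395.3
Primary income: -418.8 + 142.9 = -275.9
Secondary income: 159.1 + 122.7 = 281.8
Current account = (-1040.6) + 395.3 + (-275.9) + 281.8 = -639.4
(Excluded from the current account — capital account: sale of embassy land to a foreign government 60.3; financial account: foreign purchases of domestic corporate bonds 543.3, purchases of foreign government bonds by domestic residents 1316.9, increase in resident deposits held at foreign banks 293.6.)

-639.4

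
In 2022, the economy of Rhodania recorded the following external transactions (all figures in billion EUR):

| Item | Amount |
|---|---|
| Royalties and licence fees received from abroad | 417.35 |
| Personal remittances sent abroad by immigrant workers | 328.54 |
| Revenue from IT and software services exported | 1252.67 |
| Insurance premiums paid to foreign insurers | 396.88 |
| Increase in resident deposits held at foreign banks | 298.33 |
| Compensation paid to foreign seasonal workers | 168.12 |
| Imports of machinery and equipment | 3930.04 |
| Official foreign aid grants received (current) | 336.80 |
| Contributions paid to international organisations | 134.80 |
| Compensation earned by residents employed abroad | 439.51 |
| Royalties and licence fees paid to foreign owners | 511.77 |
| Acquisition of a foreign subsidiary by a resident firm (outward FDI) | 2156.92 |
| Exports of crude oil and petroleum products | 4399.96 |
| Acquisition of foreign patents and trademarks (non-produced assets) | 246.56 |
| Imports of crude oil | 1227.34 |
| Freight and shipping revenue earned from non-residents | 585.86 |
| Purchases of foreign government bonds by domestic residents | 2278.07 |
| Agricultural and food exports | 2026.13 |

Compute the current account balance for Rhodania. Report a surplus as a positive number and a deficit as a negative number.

2760.79

Goods: -3930.04 + 4399.96 - 1227.34 + 2026.13 = 1268.71
Services: 1252.67 + 585.86 - 396.88 - 511.77 + 417.35 = 1347.23
Primary income: 439.51 - 168.12 = 271.39
Secondary income: 336.80 - 134.80 - 328.54 = -126.54
Current account = 1268.71 + 1347.23 + 271.39 + (-126.54) = 2760.79
(Excluded from the current account — financial account: increase in resident deposits held at foreign banks 298.33, acquisition of a foreign subsidiary by a resident firm (outward FDI) 2156.92, purchases of foreign government bonds by domestic residents 2278.07; capital account: acquisition of foreign patents and trademarks (non-produced assets) 246.56.)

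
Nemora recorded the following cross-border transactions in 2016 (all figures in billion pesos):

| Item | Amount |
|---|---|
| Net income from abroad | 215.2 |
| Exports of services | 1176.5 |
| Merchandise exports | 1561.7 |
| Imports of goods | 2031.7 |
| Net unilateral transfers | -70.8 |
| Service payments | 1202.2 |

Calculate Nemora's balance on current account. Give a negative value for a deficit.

-351.3

Goods balance = 1561.7 - 2031.7 = -470.0
Services balance = 1176.5 - 1202.2 = -25.7
Trade balance (goods + services) = -470.0 + (-25.7) = -495.7
Net primary income = 215.2
Net secondary income = -70.8
Current account = -495.7 + 215.2 + (-70.8) = -351.3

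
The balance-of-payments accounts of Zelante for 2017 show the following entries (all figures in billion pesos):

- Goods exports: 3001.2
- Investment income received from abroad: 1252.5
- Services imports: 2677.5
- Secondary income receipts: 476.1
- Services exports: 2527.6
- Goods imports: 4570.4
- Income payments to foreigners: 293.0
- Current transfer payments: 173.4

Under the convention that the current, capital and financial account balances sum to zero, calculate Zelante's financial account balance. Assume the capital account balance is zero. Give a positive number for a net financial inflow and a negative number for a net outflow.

Goods balance = 3001.2 - 4570.4 = -1569.2
Services balance = 2527.6 - 2677.5 = -149.9
Trade balance (goods + services) = -1569.2 + (-149.9) = -1719.1
Net primary income = 1252.5 - 293.0 = 959.5
Net secondary income = 476.1 - 173.4 = 302.7
Current account = -1719.1 + 959.5 + 302.7 = -456.9
Financial account = -(-456.9) = 456.9

456.9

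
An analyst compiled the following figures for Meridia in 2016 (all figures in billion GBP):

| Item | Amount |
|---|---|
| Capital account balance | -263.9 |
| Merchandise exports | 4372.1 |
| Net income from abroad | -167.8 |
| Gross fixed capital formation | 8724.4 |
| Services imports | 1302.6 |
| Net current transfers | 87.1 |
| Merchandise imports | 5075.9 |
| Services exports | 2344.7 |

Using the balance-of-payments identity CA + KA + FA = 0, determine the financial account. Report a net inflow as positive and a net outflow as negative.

6.3

Goods balance = 4372.1 - 5075.9 = -703.8
Services balance = 2344.7 - 1302.6 = 1042.1
Trade balance (goods + services) = -703.8 + 1042.1 = 338.3
Net primary income = -167.8
Net secondary income = 87.1
Current account = 338.3 + (-167.8) + 87.1 = 257.6
Financial account = -(257.6 + (-263.9)) = 6.3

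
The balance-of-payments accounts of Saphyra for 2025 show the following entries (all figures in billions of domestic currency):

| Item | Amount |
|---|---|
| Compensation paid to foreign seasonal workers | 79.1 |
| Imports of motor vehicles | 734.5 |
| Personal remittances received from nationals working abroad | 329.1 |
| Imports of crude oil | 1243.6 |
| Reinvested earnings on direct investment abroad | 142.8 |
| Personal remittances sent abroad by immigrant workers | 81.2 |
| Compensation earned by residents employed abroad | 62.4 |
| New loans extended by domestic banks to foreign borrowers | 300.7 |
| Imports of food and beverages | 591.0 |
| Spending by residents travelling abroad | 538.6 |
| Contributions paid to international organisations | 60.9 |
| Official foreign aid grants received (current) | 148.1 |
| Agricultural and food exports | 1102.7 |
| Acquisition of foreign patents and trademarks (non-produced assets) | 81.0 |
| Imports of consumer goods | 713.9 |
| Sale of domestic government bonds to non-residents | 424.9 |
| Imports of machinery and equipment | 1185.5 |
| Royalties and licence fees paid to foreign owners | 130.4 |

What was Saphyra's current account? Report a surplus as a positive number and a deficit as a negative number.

-3573.6

Goods: -1185.5 - 1243.6 + 1102.7 - 734.5 - 591.0 - 713.9 = -3365.8
Services: -130.4 - 538.6 = -669.0
Primary income: 142.8 + 62.4 - 79.1 = 126.1
Secondary income: 329.1 + 148.1 - 60.9 - 81.2 = 335.1
Current account = (-3365.8) + (-669.0) + 126.1 + 335.1 = -3573.6
(Excluded from the current account — financial account: new loans extended by domestic banks to foreign borrowers 300.7, sale of domestic government bonds to non-residents 424.9; capital account: acquisition of foreign patents and trademarks (non-produced assets) 81.0.)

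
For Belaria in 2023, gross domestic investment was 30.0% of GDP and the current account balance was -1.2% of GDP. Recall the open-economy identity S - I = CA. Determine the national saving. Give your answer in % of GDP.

S - I = CA (net lending to the rest of the world).
S = I + CA = 30.0 + (-1.2) = 28.8

28.8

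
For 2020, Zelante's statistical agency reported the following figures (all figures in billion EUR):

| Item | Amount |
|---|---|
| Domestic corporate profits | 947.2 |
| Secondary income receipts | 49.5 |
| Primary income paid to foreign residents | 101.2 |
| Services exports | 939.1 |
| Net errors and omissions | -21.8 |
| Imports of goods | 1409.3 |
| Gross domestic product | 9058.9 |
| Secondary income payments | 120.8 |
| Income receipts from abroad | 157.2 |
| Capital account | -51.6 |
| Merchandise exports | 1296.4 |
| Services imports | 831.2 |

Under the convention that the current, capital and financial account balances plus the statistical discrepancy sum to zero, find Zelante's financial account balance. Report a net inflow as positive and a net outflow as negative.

Goods balance = 1296.4 - 1409.3 = -112.9
Services balance = 939.1 - 831.2 = 107.9
Trade balance (goods + services) = -112.9 + 107.9 = -5.0
Net primary income = 157.2 - 101.2 = 56.0
Net secondary income = 49.5 - 120.8 = -71.3
Current account = -5.0 + 56.0 + (-71.3) = -20.3
Financial account = -(-20.3 + (-51.6) + (-21.8)) = 93.7

93.7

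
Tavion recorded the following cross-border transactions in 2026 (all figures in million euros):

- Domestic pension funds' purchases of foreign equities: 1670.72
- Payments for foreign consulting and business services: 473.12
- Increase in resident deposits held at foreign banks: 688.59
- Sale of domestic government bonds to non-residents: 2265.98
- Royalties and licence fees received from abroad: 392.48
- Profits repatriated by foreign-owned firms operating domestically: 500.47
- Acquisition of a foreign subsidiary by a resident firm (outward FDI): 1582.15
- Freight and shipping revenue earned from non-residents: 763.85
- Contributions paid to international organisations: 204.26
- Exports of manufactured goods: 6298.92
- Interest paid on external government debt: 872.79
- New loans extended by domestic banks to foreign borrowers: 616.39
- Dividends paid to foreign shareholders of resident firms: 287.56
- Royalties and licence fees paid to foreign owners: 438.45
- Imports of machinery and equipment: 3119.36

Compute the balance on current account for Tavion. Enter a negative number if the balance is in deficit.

1559.24

Goods: -3119.36 + 6298.92 = 3179.56
Services: 763.85 - 438.45 - 473.12 + 392.48 = 244.76
Primary income: -872.79 - 500.47 - 287.56 = -1660.82
Secondary income: -204.26
Current account = 3179.56 + 244.76 + (-1660.82) + (-204.26) = 1559.24
(Excluded from the current account — financial account: domestic pension funds' purchases of foreign equities 1670.72, increase in resident deposits held at foreign banks 688.59, sale of domestic government bonds to non-residents 2265.98, acquisition of a foreign subsidiary by a resident firm (outward FDI) 1582.15, new loans extended by domestic banks to foreign borrowers 616.39.)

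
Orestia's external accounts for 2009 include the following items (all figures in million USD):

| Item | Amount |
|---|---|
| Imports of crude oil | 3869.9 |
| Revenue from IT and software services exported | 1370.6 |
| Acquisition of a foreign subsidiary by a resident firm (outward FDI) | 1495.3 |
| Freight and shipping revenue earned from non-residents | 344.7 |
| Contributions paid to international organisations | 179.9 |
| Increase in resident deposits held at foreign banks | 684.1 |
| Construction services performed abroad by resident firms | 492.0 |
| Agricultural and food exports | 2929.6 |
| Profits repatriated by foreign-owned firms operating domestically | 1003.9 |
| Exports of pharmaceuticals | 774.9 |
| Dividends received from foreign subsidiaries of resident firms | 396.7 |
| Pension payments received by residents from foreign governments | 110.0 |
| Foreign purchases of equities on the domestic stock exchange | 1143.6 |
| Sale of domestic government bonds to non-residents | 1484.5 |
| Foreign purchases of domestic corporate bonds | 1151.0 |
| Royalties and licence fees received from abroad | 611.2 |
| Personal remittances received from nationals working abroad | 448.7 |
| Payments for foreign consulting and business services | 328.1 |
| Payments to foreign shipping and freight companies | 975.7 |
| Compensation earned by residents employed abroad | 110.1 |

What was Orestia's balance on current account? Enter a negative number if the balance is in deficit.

Goods: -3869.9 + 774.9 + 2929.6 = -165.4
Services: -975.7 + 492.0 + 611.2 - 328.1 + 1370.6 + 344.7 = 1514.7
Primary income: 396.7 + 110.1 - 1003.9 = -497.1
Secondary income: -179.9 + 448.7 + 110.0 = 378.8
Current account = (-165.4) + 1514.7 + (-497.1) + 378.8 = 1231.0
(Excluded from the current account — financial account: acquisition of a foreign subsidiary by a resident firm (outward FDI) 1495.3, increase in resident deposits held at foreign banks 684.1, foreign purchases of equities on the domestic stock exchange 1143.6, sale of domestic government bonds to non-residents 1484.5, foreign purchases of domestic corporate bonds 1151.0.)

1231.0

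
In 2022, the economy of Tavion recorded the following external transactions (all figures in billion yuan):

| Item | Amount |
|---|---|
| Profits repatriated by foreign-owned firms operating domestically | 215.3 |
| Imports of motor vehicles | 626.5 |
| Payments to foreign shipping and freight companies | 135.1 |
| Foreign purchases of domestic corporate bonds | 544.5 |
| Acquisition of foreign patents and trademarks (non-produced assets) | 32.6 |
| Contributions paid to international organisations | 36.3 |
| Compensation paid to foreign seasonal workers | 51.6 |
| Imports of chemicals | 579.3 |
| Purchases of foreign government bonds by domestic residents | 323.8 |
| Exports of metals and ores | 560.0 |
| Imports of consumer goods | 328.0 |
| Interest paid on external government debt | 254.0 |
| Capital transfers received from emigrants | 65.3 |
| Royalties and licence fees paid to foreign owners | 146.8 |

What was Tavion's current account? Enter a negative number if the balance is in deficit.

Goods: -579.3 - 328.0 - 626.5 + 560.0 = -973.8
Services: -135.1 - 146.8 = -281.9
Primary income: -215.3 - 254.0 - 51.6 = -520.9
Secondary income: -36.3
Current account = (-973.8) + (-281.9) + (-520.9) + (-36.3) = -1812.9
(Excluded from the current account — financial account: foreign purchases of domestic corporate bonds 544.5, purchases of foreign government bonds by domestic residents 323.8; capital account: acquisition of foreign patents and trademarks (non-produced assets) 32.6, capital transfers received from emigrants 65.3.)

-1812.9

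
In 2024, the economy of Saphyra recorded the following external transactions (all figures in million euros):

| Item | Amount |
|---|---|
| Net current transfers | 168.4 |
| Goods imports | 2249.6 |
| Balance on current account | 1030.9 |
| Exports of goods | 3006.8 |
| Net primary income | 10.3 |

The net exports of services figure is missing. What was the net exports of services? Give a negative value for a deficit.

95.0

Current account = goods balance + services balance + net primary income + net secondary income
Sum of the known components = 935.9
Net exports of services = CA - (known components) = 1030.9 - 935.9 = 95.0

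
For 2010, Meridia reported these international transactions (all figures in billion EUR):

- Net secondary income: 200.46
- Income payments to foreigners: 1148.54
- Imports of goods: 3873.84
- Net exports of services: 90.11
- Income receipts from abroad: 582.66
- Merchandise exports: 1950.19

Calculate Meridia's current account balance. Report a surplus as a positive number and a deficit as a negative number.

-2198.96

Goods balance = 1950.19 - 3873.84 = -1923.65
Services balance = 90.11
Trade balance (goods + services) = -1923.65 + 90.11 = -1833.54
Net primary income = 582.66 - 1148.54 = -565.88
Net secondary income = 200.46
Current account = -1833.54 + (-565.88) + 200.46 = -2198.96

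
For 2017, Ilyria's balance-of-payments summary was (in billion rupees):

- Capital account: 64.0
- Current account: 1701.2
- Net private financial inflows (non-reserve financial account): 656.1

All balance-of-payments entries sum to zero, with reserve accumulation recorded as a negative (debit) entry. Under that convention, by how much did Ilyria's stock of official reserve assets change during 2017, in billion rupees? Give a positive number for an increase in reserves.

Official reserve transactions balance = -(1701.2 + 64.0 + 656.1) = -2421.3
An accumulation of reserves is recorded as a debit (negative entry), so the change in the stock of reserves is the negative of that balance.
Change in official reserves = -(-2421.3) = 2421.3

2421.3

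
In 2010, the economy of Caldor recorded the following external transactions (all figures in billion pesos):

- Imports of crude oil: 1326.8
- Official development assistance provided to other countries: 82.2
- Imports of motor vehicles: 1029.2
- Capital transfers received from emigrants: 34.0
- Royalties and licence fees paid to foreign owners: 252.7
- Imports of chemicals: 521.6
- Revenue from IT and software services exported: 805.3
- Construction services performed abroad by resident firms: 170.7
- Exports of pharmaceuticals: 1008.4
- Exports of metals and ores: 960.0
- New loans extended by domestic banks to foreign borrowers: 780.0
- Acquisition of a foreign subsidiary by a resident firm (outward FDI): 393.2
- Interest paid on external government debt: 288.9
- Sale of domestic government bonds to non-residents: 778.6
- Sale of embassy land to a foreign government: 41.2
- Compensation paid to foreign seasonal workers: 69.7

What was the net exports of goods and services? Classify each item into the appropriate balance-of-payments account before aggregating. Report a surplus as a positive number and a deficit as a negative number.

Goods: -1029.2 + 960.0 - 1326.8 + 1008.4 - 521.6 = -909.2
Services: 170.7 + 805.3 - 252.7 = 723.3
Trade balance = -909.2 + 723.3 = -185.9
(Excluded from the trade balance — secondary income: official development assistance provided to other countries 82.2; capital account: capital transfers received from emigrants 34.0, sale of embassy land to a foreign government 41.2; financial account: new loans extended by domestic banks to foreign borrowers 780.0, acquisition of a foreign subsidiary by a resident firm (outward FDI) 393.2, sale of domestic government bonds to non-residents 778.6; primary income: interest paid on external government debt 288.9, compensation paid to foreign seasonal workers 69.7.)

-185.9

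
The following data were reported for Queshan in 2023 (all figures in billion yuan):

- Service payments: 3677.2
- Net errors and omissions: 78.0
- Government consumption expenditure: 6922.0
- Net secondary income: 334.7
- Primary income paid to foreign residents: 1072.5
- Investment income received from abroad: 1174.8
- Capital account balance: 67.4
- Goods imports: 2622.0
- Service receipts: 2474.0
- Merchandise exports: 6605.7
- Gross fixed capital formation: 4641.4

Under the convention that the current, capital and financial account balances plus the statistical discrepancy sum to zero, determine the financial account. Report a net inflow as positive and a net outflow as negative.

-3362.9

Goods balance = 6605.7 - 2622.0 = 3983.7
Services balance = 2474.0 - 3677.2 = -1203.2
Trade balance (goods + services) = 3983.7 + (-1203.2) = 2780.5
Net primary income = 1174.8 - 1072.5 = 102.3
Net secondary income = 334.7
Current account = 2780.5 + 102.3 + 334.7 = 3217.5
Financial account = -(3217.5 + 67.4 + 78.0) = -3362.9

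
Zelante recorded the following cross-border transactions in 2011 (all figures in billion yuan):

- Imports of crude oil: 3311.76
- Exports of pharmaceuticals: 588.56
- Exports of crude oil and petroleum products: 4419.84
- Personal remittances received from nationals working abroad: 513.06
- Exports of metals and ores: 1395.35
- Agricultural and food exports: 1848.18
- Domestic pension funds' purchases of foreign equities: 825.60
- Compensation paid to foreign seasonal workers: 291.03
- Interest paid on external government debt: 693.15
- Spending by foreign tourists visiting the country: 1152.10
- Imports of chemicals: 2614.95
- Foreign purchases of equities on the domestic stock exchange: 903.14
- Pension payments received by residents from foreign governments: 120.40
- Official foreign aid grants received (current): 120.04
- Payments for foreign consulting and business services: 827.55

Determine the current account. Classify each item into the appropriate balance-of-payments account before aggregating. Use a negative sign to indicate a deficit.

Goods: 4419.84 + 1395.35 + 1848.18 - 3311.76 - 2614.95 + 588.56 = 2325.22
Services: 1152.10 - 827.55 = 324.55
Primary income: -693.15 - 291.03 = -984.18
Secondary income: 120.04 + 120.40 + 513.06 = 753.50
Current account = 2325.22 + 324.55 + (-984.18) + 753.50 = 2419.09
(Excluded from the current account — financial account: domestic pension funds' purchases of foreign equities 825.60, foreign purchases of equities on the domestic stock exchange 903.14.)

2419.09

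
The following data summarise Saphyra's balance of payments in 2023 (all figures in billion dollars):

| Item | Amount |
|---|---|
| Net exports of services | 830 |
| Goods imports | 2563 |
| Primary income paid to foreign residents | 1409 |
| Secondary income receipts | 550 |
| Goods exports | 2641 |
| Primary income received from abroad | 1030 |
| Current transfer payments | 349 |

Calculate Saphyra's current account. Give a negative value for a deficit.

Goods balance = 2641 - 2563 = 78
Services balance = 830
Trade balance (goods + services) = 78 + 830 = 908
Net primary income = 1030 - 1409 = -379
Net secondary income = 550 - 349 = 201
Current account = 908 + (-379) + 201 = 730

730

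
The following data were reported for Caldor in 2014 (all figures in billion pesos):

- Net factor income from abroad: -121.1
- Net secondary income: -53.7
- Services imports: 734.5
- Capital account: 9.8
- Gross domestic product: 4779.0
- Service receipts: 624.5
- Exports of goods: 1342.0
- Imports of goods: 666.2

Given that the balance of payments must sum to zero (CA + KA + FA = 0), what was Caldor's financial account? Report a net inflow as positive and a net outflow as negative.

-400.8

Goods balance = 1342.0 - 666.2 = 675.8
Services balance = 624.5 - 734.5 = -110.0
Trade balance (goods + services) = 675.8 + (-110.0) = 565.8
Net primary income = -121.1
Net secondary income = -53.7
Current account = 565.8 + (-121.1) + (-53.7) = 391.0
Financial account = -(391.0 + 9.8) = -400.8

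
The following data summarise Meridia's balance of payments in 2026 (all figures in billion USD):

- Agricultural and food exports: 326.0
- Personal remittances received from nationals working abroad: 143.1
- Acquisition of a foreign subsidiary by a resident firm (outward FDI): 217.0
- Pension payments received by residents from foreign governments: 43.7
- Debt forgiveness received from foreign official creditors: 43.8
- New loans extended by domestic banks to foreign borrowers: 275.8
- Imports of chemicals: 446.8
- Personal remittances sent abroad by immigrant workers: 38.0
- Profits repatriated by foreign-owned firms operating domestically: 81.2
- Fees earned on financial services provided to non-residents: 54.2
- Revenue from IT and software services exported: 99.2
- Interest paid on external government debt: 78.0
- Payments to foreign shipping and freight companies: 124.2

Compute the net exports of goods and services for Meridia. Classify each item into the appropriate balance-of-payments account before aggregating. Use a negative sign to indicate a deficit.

-91.6

Goods: 326.0 - 446.8 = -120.8
Services: 99.2 - 124.2 + 54.2 = 29.2
Trade balance = -120.8 + 29.2 = -91.6
(Excluded from the trade balance — secondary income: personal remittances received from nationals working abroad 143.1, pension payments received by residents from foreign governments 43.7, personal remittances sent abroad by immigrant workers 38.0; financial account: acquisition of a foreign subsidiary by a resident firm (outward FDI) 217.0, new loans extended by domestic banks to foreign borrowers 275.8; capital account: debt forgiveness received from foreign official creditors 43.8; primary income: profits repatriated by foreign-owned firms operating domestically 81.2, interest paid on external government debt 78.0.)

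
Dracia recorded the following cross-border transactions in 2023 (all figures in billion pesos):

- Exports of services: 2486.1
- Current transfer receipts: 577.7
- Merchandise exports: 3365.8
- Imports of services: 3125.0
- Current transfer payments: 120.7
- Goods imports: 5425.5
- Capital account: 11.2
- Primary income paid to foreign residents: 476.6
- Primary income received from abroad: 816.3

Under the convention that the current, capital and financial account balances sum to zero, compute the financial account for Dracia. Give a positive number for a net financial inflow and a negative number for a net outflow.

1890.7

Goods balance = 3365.8 - 5425.5 = -2059.7
Services balance = 2486.1 - 3125.0 = -638.9
Trade balance (goods + services) = -2059.7 + (-638.9) = -2698.6
Net primary income = 816.3 - 476.6 = 339.7
Net secondary income = 577.7 - 120.7 = 457.0
Current account = -2698.6 + 339.7 + 457.0 = -1901.9
Financial account = -(-1901.9 + 11.2) = 1890.7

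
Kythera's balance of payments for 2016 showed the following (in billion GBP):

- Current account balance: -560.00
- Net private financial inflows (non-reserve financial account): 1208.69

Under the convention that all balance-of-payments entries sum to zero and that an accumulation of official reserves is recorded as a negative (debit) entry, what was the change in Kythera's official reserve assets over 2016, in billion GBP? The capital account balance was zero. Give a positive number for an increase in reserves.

Official reserve transactions balance = -((-560.00) + 1208.69) = -648.69
An accumulation of reserves is recorded as a debit (negative entry), so the change in the stock of reserves is the negative of that balance.
Change in official reserves = -(-648.69) = 648.69

648.69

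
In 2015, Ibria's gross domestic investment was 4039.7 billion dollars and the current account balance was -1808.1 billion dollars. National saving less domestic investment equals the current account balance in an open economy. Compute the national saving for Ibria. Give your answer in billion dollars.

2231.6

S = I + CA = 4039.7 + (-1808.1) = 2231.6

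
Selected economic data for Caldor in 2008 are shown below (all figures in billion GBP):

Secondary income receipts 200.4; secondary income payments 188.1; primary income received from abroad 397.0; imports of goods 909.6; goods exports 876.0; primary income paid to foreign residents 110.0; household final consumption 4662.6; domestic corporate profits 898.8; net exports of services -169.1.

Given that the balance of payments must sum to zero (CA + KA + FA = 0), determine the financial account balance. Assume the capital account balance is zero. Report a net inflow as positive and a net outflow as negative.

Goods balance = 876.0 - 909.6 = -33.6
Services balance = -169.1
Trade balance (goods + services) = -33.6 + (-169.1) = -202.7
Net primary income = 397.0 - 110.0 = 287.0
Net secondary income = 200.4 - 188.1 = 12.3
Current account = -202.7 + 287.0 + 12.3 = 96.6
Financial account = -(96.6) = -96.6

-96.6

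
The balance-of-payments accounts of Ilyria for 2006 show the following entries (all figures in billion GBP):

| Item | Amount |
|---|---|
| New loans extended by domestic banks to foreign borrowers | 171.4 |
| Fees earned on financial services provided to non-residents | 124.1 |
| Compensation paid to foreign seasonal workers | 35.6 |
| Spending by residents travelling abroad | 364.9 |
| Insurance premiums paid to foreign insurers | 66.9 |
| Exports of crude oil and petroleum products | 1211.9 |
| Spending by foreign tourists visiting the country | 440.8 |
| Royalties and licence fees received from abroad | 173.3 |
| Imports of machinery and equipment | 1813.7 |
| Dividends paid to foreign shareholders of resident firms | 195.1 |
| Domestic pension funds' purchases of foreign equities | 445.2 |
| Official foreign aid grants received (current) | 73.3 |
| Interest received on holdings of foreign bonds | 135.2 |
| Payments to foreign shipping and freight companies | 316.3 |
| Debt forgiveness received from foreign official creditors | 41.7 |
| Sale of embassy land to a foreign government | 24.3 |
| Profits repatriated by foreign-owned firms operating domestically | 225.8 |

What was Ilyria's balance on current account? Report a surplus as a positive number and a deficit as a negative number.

-859.7

Goods: 1211.9 - 1813.7 = -601.8
Services: -316.3 + 440.8 + 124.1 + 173.3 - 364.9 - 66.9 = -9.9
Primary income: -35.6 - 195.1 - 225.8 + 135.2 = -321.3
Secondary income: 73.3
Current account = (-601.8) + (-9.9) + (-321.3) + 73.3 = -859.7
(Excluded from the current account — financial account: new loans extended by domestic banks to foreign borrowers 171.4, domestic pension funds' purchases of foreign equities 445.2; capital account: debt forgiveness received from foreign official creditors 41.7, sale of embassy land to a foreign government 24.3.)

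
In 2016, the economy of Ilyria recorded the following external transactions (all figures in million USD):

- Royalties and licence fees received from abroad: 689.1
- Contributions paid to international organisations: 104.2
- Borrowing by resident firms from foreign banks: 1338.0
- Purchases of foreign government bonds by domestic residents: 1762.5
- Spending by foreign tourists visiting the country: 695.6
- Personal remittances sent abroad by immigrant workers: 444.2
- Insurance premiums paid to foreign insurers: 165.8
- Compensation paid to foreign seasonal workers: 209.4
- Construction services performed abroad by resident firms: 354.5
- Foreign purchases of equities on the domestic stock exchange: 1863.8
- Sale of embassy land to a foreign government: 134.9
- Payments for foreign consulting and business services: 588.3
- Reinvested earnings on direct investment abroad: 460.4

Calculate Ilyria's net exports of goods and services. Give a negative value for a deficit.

Services: -588.3 + 689.1 + 695.6 - 165.8 + 354.5 = 985.1
Trade balance = 0.0 + 985.1 = 985.1
(Excluded from the trade balance — secondary income: contributions paid to international organisations 104.2, personal remittances sent abroad by immigrant workers 444.2; financial account: borrowing by resident firms from foreign banks 1338.0, purchases of foreign government bonds by domestic residents 1762.5, foreign purchases of equities on the domestic stock exchange 1863.8; primary income: compensation paid to foreign seasonal workers 209.4, reinvested earnings on direct investment abroad 460.4; capital account: sale of embassy land to a foreign government 134.9.)

985.1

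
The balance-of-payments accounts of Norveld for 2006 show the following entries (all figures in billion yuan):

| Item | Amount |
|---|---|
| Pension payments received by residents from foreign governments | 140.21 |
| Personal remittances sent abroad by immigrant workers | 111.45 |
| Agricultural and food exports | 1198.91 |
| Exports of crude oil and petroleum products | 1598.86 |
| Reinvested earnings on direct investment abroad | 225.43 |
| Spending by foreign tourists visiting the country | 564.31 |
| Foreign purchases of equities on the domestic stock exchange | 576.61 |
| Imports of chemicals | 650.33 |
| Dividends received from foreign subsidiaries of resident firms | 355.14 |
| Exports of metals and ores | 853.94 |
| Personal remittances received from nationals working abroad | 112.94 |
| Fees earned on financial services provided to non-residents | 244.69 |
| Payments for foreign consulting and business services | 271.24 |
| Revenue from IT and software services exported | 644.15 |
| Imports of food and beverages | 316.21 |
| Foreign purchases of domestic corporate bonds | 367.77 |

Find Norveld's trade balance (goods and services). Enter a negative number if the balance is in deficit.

Goods: -316.21 + 1598.86 + 853.94 - 650.33 + 1198.91 = 2685.17
Services: -271.24 + 244.69 + 644.15 + 564.31 = 1181.91
Trade balance = 2685.17 + 1181.91 = 3867.08
(Excluded from the trade balance — secondary income: pension payments received by residents from foreign governments 140.21, personal remittances sent abroad by immigrant workers 111.45, personal remittances received from nationals working abroad 112.94; primary income: reinvested earnings on direct investment abroad 225.43, dividends received from foreign subsidiaries of resident firms 355.14; financial account: foreign purchases of equities on the domestic stock exchange 576.61, foreign purchases of domestic corporate bonds 367.77.)

3867.08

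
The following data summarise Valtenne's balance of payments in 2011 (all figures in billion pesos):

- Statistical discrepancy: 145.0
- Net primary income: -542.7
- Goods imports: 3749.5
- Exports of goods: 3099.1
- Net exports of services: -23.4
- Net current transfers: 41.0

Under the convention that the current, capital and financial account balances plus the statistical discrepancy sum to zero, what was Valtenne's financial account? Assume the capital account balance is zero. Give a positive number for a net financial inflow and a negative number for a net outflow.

1030.5

Goods balance = 3099.1 - 3749.5 = -650.4
Services balance = -23.4
Trade balance (goods + services) = -650.4 + (-23.4) = -673.8
Net primary income = -542.7
Net secondary income = 41.0
Current account = -673.8 + (-542.7) + 41.0 = -1175.5
Financial account = -(-1175.5 + 145.0) = 1030.5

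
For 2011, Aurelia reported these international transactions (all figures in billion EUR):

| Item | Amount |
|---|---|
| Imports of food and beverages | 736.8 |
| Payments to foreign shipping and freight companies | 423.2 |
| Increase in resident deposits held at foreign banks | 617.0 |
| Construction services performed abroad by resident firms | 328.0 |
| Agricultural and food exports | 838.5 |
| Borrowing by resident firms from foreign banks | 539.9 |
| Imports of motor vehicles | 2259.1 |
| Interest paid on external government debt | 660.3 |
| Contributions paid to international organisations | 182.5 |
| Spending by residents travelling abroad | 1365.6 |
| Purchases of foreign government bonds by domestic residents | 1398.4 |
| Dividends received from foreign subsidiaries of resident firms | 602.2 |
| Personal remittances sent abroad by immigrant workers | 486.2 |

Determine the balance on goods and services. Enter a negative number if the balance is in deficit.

Goods: -736.8 + 838.5 - 2259.1 = -2157.4
Services: -423.2 + 328.0 - 1365.6 = -1460.8
Trade balance = -2157.4 + (-1460.8) = -3618.2
(Excluded from the trade balance — financial account: increase in resident deposits held at foreign banks 617.0, borrowing by resident firms from foreign banks 539.9, purchases of foreign government bonds by domestic residents 1398.4; primary income: interest paid on external government debt 660.3, dividends received from foreign subsidiaries of resident firms 602.2; secondary income: contributions paid to international organisations 182.5, personal remittances sent abroad by immigrant workers 486.2.)

-3618.2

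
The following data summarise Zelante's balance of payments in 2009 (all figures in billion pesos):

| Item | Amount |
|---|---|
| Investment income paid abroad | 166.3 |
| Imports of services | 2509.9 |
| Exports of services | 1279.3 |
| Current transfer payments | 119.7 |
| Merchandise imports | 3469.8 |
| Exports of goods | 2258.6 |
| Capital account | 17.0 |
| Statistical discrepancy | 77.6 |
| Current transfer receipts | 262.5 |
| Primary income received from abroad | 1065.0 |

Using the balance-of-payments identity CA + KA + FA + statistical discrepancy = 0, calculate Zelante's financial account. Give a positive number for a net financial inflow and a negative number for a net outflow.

1305.7

Goods balance = 2258.6 - 3469.8 = -1211.2
Services balance = 1279.3 - 2509.9 = -1230.6
Trade balance (goods + services) = -1211.2 + (-1230.6) = -2441.8
Net primary income = 1065.0 - 166.3 = 898.7
Net secondary income = 262.5 - 119.7 = 142.8
Current account = -2441.8 + 898.7 + 142.8 = -1400.3
Financial account = -(-1400.3 + 17.0 + 77.6) = 1305.7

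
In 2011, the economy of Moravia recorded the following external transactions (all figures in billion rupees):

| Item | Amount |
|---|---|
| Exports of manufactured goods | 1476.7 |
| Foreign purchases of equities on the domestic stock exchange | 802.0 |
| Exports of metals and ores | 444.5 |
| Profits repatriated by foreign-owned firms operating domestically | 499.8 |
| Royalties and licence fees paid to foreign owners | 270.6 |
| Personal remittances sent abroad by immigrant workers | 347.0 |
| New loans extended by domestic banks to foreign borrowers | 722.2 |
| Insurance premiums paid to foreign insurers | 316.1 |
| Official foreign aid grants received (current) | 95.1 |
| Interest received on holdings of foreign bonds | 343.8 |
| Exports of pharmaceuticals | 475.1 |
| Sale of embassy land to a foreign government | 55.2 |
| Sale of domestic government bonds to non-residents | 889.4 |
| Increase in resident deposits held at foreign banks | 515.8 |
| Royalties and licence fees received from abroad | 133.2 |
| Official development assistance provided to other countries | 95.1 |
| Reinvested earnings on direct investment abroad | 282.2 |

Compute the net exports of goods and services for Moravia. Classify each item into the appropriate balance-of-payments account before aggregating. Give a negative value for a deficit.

Goods: 444.5 + 475.1 + 1476.7 = 2396.3
Services: 133.2 - 316.1 - 270.6 = -453.5
Trade balance = 2396.3 + (-453.5) = 1942.8
(Excluded from the trade balance — financial account: foreign purchases of equities on the domestic stock exchange 802.0, new loans extended by domestic banks to foreign borrowers 722.2, sale of domestic government bonds to non-residents 889.4, increase in resident deposits held at foreign banks 515.8; primary income: profits repatriated by foreign-owned firms operating domestically 499.8, interest received on holdings of foreign bonds 343.8, reinvested earnings on direct investment abroad 282.2; secondary income: personal remittances sent abroad by immigrant workers 347.0, official foreign aid grants received (current) 95.1, official development assistance provided to other countries 95.1; capital account: sale of embassy land to a foreign government 55.2.)

1942.8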